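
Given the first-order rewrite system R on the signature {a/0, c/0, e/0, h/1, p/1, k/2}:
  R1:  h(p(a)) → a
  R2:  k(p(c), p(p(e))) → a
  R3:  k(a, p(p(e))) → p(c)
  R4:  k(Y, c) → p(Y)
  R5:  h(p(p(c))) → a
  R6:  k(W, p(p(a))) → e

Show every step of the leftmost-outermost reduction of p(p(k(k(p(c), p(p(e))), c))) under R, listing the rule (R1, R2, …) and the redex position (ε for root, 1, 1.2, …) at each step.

p(p(p(a)))

1. p(p(k(k(p(c), p(p(e))), c)))  →  p(p(p(k(p(c), p(p(e))))))   [R4 at 1.1]
2. p(p(p(k(p(c), p(p(e))))))  →  p(p(p(a)))   [R2 at 1.1.1]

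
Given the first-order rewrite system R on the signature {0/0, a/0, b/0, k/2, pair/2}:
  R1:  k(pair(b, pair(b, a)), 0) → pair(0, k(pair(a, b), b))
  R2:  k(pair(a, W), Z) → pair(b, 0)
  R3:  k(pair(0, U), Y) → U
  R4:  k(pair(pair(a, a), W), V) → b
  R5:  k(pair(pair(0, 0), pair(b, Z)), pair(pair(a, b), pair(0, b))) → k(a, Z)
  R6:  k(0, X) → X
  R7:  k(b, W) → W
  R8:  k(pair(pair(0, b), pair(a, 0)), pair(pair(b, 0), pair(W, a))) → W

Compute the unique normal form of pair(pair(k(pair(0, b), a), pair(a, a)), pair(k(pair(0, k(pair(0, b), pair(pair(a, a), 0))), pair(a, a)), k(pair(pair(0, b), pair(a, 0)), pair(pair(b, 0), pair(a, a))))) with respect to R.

pair(pair(b, pair(a, a)), pair(b, a))

1. pair(pair(k(pair(0, b), a), pair(a, a)), pair(k(pair(0, k(pair(0, b), pair(pair(a, a), 0))), pair(a, a)), k(pair(pair(0, b), pair(a, 0)), pair(pair(b, 0), pair(a, a)))))  →  pair(pair(b, pair(a, a)), pair(k(pair(0, k(pair(0, b), pair(pair(a, a), 0))), pair(a, a)), k(pair(pair(0, b), pair(a, 0)), pair(pair(b, 0), pair(a, a)))))   [R3 at 1.1]
2. pair(pair(b, pair(a, a)), pair(k(pair(0, k(pair(0, b), pair(pair(a, a), 0))), pair(a, a)), k(pair(pair(0, b), pair(a, 0)), pair(pair(b, 0), pair(a, a)))))  →  pair(pair(b, pair(a, a)), pair(k(pair(0, b), pair(pair(a, a), 0)), k(pair(pair(0, b), pair(a, 0)), pair(pair(b, 0), pair(a, a)))))   [R3 at 2.1]
3. pair(pair(b, pair(a, a)), pair(k(pair(0, b), pair(pair(a, a), 0)), k(pair(pair(0, b), pair(a, 0)), pair(pair(b, 0), pair(a, a)))))  →  pair(pair(b, pair(a, a)), pair(b, k(pair(pair(0, b), pair(a, 0)), pair(pair(b, 0), pair(a, a)))))   [R3 at 2.1]
4. pair(pair(b, pair(a, a)), pair(b, k(pair(pair(0, b), pair(a, 0)), pair(pair(b, 0), pair(a, a)))))  →  pair(pair(b, pair(a, a)), pair(b, a))   [R8 at 2.2]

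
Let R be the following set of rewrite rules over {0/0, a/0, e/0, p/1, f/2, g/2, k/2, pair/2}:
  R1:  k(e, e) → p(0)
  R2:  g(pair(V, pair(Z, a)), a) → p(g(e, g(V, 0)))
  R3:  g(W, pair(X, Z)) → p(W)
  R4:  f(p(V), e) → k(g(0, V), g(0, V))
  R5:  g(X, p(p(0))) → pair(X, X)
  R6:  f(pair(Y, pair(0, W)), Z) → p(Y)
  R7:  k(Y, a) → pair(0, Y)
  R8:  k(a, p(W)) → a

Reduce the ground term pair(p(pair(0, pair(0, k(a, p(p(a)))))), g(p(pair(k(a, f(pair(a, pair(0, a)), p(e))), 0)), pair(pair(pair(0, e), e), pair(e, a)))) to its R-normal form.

1. pair(p(pair(0, pair(0, k(a, p(p(a)))))), g(p(pair(k(a, f(pair(a, pair(0, a)), p(e))), 0)), pair(pair(pair(0, e), e), pair(e, a))))  →  pair(p(pair(0, pair(0, a))), g(p(pair(k(a, f(pair(a, pair(0, a)), p(e))), 0)), pair(pair(pair(0, e), e), pair(e, a))))   [R8 at 1.1.2.2]
2. pair(p(pair(0, pair(0, a))), g(p(pair(k(a, f(pair(a, pair(0, a)), p(e))), 0)), pair(pair(pair(0, e), e), pair(e, a))))  →  pair(p(pair(0, pair(0, a))), p(p(pair(k(a, f(pair(a, pair(0, a)), p(e))), 0))))   [R3 at 2]
3. pair(p(pair(0, pair(0, a))), p(p(pair(k(a, f(pair(a, pair(0, a)), p(e))), 0))))  →  pair(p(pair(0, pair(0, a))), p(p(pair(k(a, p(a)), 0))))   [R6 at 2.1.1.1.2]
4. pair(p(pair(0, pair(0, a))), p(p(pair(k(a, p(a)), 0))))  →  pair(p(pair(0, pair(0, a))), p(p(pair(a, 0))))   [R8 at 2.1.1.1]

pair(p(pair(0, pair(0, a))), p(p(pair(a, 0))))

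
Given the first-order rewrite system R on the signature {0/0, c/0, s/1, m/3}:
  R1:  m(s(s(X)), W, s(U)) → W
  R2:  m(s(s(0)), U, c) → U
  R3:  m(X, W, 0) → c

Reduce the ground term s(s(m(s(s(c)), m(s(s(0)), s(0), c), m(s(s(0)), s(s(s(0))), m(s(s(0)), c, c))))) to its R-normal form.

1. s(s(m(s(s(c)), m(s(s(0)), s(0), c), m(s(s(0)), s(s(s(0))), m(s(s(0)), c, c)))))  →  s(s(m(s(s(c)), s(0), m(s(s(0)), s(s(s(0))), m(s(s(0)), c, c)))))   [R2 at 1.1.2]
2. s(s(m(s(s(c)), s(0), m(s(s(0)), s(s(s(0))), m(s(s(0)), c, c)))))  →  s(s(m(s(s(c)), s(0), m(s(s(0)), s(s(s(0))), c))))   [R2 at 1.1.3.3]
3. s(s(m(s(s(c)), s(0), m(s(s(0)), s(s(s(0))), c))))  →  s(s(m(s(s(c)), s(0), s(s(s(0))))))   [R2 at 1.1.3]
4. s(s(m(s(s(c)), s(0), s(s(s(0))))))  →  s(s(s(0)))   [R1 at 1.1]

s(s(s(0)))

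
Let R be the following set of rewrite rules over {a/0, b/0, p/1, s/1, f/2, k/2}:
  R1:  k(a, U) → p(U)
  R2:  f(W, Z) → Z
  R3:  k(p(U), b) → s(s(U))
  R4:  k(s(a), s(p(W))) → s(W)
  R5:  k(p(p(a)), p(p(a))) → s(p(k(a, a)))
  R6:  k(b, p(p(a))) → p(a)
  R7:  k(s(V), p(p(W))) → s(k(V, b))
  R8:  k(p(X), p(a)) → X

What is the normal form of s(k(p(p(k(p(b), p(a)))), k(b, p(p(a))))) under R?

1. s(k(p(p(k(p(b), p(a)))), k(b, p(p(a)))))  →  s(k(p(p(b)), k(b, p(p(a)))))   [R8 at 1.1.1.1]
2. s(k(p(p(b)), k(b, p(p(a)))))  →  s(k(p(p(b)), p(a)))   [R6 at 1.2]
3. s(k(p(p(b)), p(a)))  →  s(p(b))   [R8 at 1]

s(p(b))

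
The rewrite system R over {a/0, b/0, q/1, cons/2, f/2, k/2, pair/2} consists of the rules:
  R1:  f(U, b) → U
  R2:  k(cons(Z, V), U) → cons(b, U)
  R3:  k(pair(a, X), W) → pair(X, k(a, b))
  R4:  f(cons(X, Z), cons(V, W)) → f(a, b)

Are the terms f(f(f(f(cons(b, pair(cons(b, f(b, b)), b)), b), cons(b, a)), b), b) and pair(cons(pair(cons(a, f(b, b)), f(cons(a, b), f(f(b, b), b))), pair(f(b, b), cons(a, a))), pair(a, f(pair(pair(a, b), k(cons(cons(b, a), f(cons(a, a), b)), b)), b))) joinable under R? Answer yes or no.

Reduce t₁ = f(f(f(f(cons(b, pair(cons(b, f(b, b)), b)), b), cons(b, a)), b), b):
1. f(f(f(f(cons(b, pair(cons(b, f(b, b)), b)), b), cons(b, a)), b), b)  →  f(f(f(cons(b, pair(cons(b, f(b, b)), b)), b), cons(b, a)), b)   [R1 at ε]
2. f(f(f(cons(b, pair(cons(b, f(b, b)), b)), b), cons(b, a)), b)  →  f(f(cons(b, pair(cons(b, f(b, b)), b)), b), cons(b, a))   [R1 at ε]
3. f(f(cons(b, pair(cons(b, f(b, b)), b)), b), cons(b, a))  →  f(cons(b, pair(cons(b, f(b, b)), b)), cons(b, a))   [R1 at 1]
4. f(cons(b, pair(cons(b, f(b, b)), b)), cons(b, a))  →  f(a, b)   [R4 at ε]
5. f(a, b)  →  a   [R1 at ε]

Reduce t₂ = pair(cons(pair(cons(a, f(b, b)), f(cons(a, b), f(f(b, b), b))), pair(f(b, b), cons(a, a))), pair(a, f(pair(pair(a, b), k(cons(cons(b, a), f(cons(a, a), b)), b)), b))):
1. pair(cons(pair(cons(a, f(b, b)), f(cons(a, b), f(f(b, b), b))), pair(f(b, b), cons(a, a))), pair(a, f(pair(pair(a, b), k(cons(cons(b, a), f(cons(a, a), b)), b)), b)))  →  pair(cons(pair(cons(a, b), f(cons(a, b), f(f(b, b), b))), pair(f(b, b), cons(a, a))), pair(a, f(pair(pair(a, b), k(cons(cons(b, a), f(cons(a, a), b)), b)), b)))   [R1 at 1.1.1.2]
2. pair(cons(pair(cons(a, b), f(cons(a, b), f(f(b, b), b))), pair(f(b, b), cons(a, a))), pair(a, f(pair(pair(a, b), k(cons(cons(b, a), f(cons(a, a), b)), b)), b)))  →  pair(cons(pair(cons(a, b), f(cons(a, b), f(b, b))), pair(f(b, b), cons(a, a))), pair(a, f(pair(pair(a, b), k(cons(cons(b, a), f(cons(a, a), b)), b)), b)))   [R1 at 1.1.2.2]
3. pair(cons(pair(cons(a, b), f(cons(a, b), f(b, b))), pair(f(b, b), cons(a, a))), pair(a, f(pair(pair(a, b), k(cons(cons(b, a), f(cons(a, a), b)), b)), b)))  →  pair(cons(pair(cons(a, b), f(cons(a, b), b)), pair(f(b, b), cons(a, a))), pair(a, f(pair(pair(a, b), k(cons(cons(b, a), f(cons(a, a), b)), b)), b)))   [R1 at 1.1.2.2]
4. pair(cons(pair(cons(a, b), f(cons(a, b), b)), pair(f(b, b), cons(a, a))), pair(a, f(pair(pair(a, b), k(cons(cons(b, a), f(cons(a, a), b)), b)), b)))  →  pair(cons(pair(cons(a, b), cons(a, b)), pair(f(b, b), cons(a, a))), pair(a, f(pair(pair(a, b), k(cons(cons(b, a), f(cons(a, a), b)), b)), b)))   [R1 at 1.1.2]
5. pair(cons(pair(cons(a, b), cons(a, b)), pair(f(b, b), cons(a, a))), pair(a, f(pair(pair(a, b), k(cons(cons(b, a), f(cons(a, a), b)), b)), b)))  →  pair(cons(pair(cons(a, b), cons(a, b)), pair(b, cons(a, a))), pair(a, f(pair(pair(a, b), k(cons(cons(b, a), f(cons(a, a), b)), b)), b)))   [R1 at 1.2.1]
6. pair(cons(pair(cons(a, b), cons(a, b)), pair(b, cons(a, a))), pair(a, f(pair(pair(a, b), k(cons(cons(b, a), f(cons(a, a), b)), b)), b)))  →  pair(cons(pair(cons(a, b), cons(a, b)), pair(b, cons(a, a))), pair(a, pair(pair(a, b), k(cons(cons(b, a), f(cons(a, a), b)), b))))   [R1 at 2.2]
7. pair(cons(pair(cons(a, b), cons(a, b)), pair(b, cons(a, a))), pair(a, pair(pair(a, b), k(cons(cons(b, a), f(cons(a, a), b)), b))))  →  pair(cons(pair(cons(a, b), cons(a, b)), pair(b, cons(a, a))), pair(a, pair(pair(a, b), cons(b, b))))   [R2 at 2.2.2]

no — NF(t₁) = a, NF(t₂) = pair(cons(pair(cons(a, b), cons(a, b)), pair(b, cons(a, a))), pair(a, pair(pair(a, b), cons(b, b))))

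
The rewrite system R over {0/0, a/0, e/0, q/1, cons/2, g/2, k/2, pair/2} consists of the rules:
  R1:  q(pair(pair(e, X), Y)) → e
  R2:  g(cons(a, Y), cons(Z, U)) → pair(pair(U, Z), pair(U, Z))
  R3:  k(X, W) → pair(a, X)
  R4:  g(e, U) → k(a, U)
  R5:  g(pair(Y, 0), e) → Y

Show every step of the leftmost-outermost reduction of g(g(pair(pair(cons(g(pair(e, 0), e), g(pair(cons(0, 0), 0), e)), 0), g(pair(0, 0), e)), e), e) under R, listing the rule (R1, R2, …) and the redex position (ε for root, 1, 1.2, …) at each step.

1. g(g(pair(pair(cons(g(pair(e, 0), e), g(pair(cons(0, 0), 0), e)), 0), g(pair(0, 0), e)), e), e)  →  g(g(pair(pair(cons(e, g(pair(cons(0, 0), 0), e)), 0), g(pair(0, 0), e)), e), e)   [R5 at 1.1.1.1.1]
2. g(g(pair(pair(cons(e, g(pair(cons(0, 0), 0), e)), 0), g(pair(0, 0), e)), e), e)  →  g(g(pair(pair(cons(e, cons(0, 0)), 0), g(pair(0, 0), e)), e), e)   [R5 at 1.1.1.1.2]
3. g(g(pair(pair(cons(e, cons(0, 0)), 0), g(pair(0, 0), e)), e), e)  →  g(g(pair(pair(cons(e, cons(0, 0)), 0), 0), e), e)   [R5 at 1.1.2]
4. g(g(pair(pair(cons(e, cons(0, 0)), 0), 0), e), e)  →  g(pair(cons(e, cons(0, 0)), 0), e)   [R5 at 1]
5. g(pair(cons(e, cons(0, 0)), 0), e)  →  cons(e, cons(0, 0))   [R5 at ε]

cons(e, cons(0, 0))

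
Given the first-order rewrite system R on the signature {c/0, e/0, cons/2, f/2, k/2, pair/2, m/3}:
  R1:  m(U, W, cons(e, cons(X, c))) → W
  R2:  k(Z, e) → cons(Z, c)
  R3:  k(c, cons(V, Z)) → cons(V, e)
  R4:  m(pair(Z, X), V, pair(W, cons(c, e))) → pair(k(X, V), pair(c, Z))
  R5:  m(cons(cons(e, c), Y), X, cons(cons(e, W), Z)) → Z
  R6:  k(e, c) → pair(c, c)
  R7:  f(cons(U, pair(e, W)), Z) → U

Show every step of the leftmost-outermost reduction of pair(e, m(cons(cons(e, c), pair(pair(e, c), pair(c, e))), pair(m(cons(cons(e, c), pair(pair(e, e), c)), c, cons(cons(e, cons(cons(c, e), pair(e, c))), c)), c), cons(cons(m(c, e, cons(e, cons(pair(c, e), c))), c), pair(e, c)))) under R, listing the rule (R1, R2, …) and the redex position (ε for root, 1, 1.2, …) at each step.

1. pair(e, m(cons(cons(e, c), pair(pair(e, c), pair(c, e))), pair(m(cons(cons(e, c), pair(pair(e, e), c)), c, cons(cons(e, cons(cons(c, e), pair(e, c))), c)), c), cons(cons(m(c, e, cons(e, cons(pair(c, e), c))), c), pair(e, c))))  →  pair(e, m(cons(cons(e, c), pair(pair(e, c), pair(c, e))), pair(c, c), cons(cons(m(c, e, cons(e, cons(pair(c, e), c))), c), pair(e, c))))   [R5 at 2.2.1]
2. pair(e, m(cons(cons(e, c), pair(pair(e, c), pair(c, e))), pair(c, c), cons(cons(m(c, e, cons(e, cons(pair(c, e), c))), c), pair(e, c))))  →  pair(e, m(cons(cons(e, c), pair(pair(e, c), pair(c, e))), pair(c, c), cons(cons(e, c), pair(e, c))))   [R1 at 2.3.1.1]
3. pair(e, m(cons(cons(e, c), pair(pair(e, c), pair(c, e))), pair(c, c), cons(cons(e, c), pair(e, c))))  →  pair(e, pair(e, c))   [R5 at 2]

pair(e, pair(e, c))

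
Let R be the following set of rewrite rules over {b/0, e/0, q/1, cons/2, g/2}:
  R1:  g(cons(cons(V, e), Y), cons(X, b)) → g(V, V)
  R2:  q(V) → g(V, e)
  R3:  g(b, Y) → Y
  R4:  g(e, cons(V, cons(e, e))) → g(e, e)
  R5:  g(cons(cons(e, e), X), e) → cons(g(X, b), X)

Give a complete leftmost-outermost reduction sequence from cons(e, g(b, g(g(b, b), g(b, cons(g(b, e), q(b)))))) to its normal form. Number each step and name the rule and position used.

cons(e, cons(e, e))

1. cons(e, g(b, g(g(b, b), g(b, cons(g(b, e), q(b))))))  →  cons(e, g(g(b, b), g(b, cons(g(b, e), q(b)))))   [R3 at 2]
2. cons(e, g(g(b, b), g(b, cons(g(b, e), q(b)))))  →  cons(e, g(b, g(b, cons(g(b, e), q(b)))))   [R3 at 2.1]
3. cons(e, g(b, g(b, cons(g(b, e), q(b)))))  →  cons(e, g(b, cons(g(b, e), q(b))))   [R3 at 2]
4. cons(e, g(b, cons(g(b, e), q(b))))  →  cons(e, cons(g(b, e), q(b)))   [R3 at 2]
5. cons(e, cons(g(b, e), q(b)))  →  cons(e, cons(e, q(b)))   [R3 at 2.1]
6. cons(e, cons(e, q(b)))  →  cons(e, cons(e, g(b, e)))   [R2 at 2.2]
7. cons(e, cons(e, g(b, e)))  →  cons(e, cons(e, e))   [R3 at 2.2]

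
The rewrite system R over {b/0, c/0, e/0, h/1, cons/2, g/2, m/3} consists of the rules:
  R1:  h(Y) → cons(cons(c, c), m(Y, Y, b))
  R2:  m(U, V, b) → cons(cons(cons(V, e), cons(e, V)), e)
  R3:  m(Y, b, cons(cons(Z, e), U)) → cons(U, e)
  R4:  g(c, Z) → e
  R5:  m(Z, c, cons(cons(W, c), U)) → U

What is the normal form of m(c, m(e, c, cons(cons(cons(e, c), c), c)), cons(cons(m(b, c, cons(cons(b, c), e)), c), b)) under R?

1. m(c, m(e, c, cons(cons(cons(e, c), c), c)), cons(cons(m(b, c, cons(cons(b, c), e)), c), b))  →  m(c, c, cons(cons(m(b, c, cons(cons(b, c), e)), c), b))   [R5 at 2]
2. m(c, c, cons(cons(m(b, c, cons(cons(b, c), e)), c), b))  →  b   [R5 at ε]

b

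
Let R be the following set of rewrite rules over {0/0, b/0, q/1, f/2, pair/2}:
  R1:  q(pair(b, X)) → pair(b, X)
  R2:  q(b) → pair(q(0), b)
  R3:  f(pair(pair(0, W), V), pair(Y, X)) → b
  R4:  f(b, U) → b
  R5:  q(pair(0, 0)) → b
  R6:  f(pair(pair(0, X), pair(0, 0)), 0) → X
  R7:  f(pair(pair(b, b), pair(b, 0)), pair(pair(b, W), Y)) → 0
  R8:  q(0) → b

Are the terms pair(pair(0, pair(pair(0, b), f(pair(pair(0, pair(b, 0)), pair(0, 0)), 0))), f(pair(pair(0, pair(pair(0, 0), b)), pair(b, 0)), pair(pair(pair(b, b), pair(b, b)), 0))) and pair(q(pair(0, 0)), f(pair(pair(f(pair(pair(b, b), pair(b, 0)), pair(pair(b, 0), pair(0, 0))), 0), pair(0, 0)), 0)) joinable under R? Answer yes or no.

no — NF(t₁) = pair(pair(0, pair(pair(0, b), pair(b, 0))), b), NF(t₂) = pair(b, 0)

Reduce t₁ = pair(pair(0, pair(pair(0, b), f(pair(pair(0, pair(b, 0)), pair(0, 0)), 0))), f(pair(pair(0, pair(pair(0, 0), b)), pair(b, 0)), pair(pair(pair(b, b), pair(b, b)), 0))):
1. pair(pair(0, pair(pair(0, b), f(pair(pair(0, pair(b, 0)), pair(0, 0)), 0))), f(pair(pair(0, pair(pair(0, 0), b)), pair(b, 0)), pair(pair(pair(b, b), pair(b, b)), 0)))  →  pair(pair(0, pair(pair(0, b), pair(b, 0))), f(pair(pair(0, pair(pair(0, 0), b)), pair(b, 0)), pair(pair(pair(b, b), pair(b, b)), 0)))   [R6 at 1.2.2]
2. pair(pair(0, pair(pair(0, b), pair(b, 0))), f(pair(pair(0, pair(pair(0, 0), b)), pair(b, 0)), pair(pair(pair(b, b), pair(b, b)), 0)))  →  pair(pair(0, pair(pair(0, b), pair(b, 0))), b)   [R3 at 2]

Reduce t₂ = pair(q(pair(0, 0)), f(pair(pair(f(pair(pair(b, b), pair(b, 0)), pair(pair(b, 0), pair(0, 0))), 0), pair(0, 0)), 0)):
1. pair(q(pair(0, 0)), f(pair(pair(f(pair(pair(b, b), pair(b, 0)), pair(pair(b, 0), pair(0, 0))), 0), pair(0, 0)), 0))  →  pair(b, f(pair(pair(f(pair(pair(b, b), pair(b, 0)), pair(pair(b, 0), pair(0, 0))), 0), pair(0, 0)), 0))   [R5 at 1]
2. pair(b, f(pair(pair(f(pair(pair(b, b), pair(b, 0)), pair(pair(b, 0), pair(0, 0))), 0), pair(0, 0)), 0))  →  pair(b, f(pair(pair(0, 0), pair(0, 0)), 0))   [R7 at 2.1.1.1]
3. pair(b, f(pair(pair(0, 0), pair(0, 0)), 0))  →  pair(b, 0)   [R6 at 2]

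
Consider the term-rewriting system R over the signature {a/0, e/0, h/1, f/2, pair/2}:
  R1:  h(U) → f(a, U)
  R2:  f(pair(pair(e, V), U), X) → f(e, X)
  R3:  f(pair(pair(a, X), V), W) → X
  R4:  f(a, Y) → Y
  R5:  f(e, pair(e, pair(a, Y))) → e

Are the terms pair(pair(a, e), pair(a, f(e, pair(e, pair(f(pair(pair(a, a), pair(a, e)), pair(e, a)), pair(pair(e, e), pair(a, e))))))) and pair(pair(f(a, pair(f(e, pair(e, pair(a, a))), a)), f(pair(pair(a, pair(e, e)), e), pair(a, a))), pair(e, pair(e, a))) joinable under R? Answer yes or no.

Reduce t₁ = pair(pair(a, e), pair(a, f(e, pair(e, pair(f(pair(pair(a, a), pair(a, e)), pair(e, a)), pair(pair(e, e), pair(a, e))))))):
1. pair(pair(a, e), pair(a, f(e, pair(e, pair(f(pair(pair(a, a), pair(a, e)), pair(e, a)), pair(pair(e, e), pair(a, e)))))))  →  pair(pair(a, e), pair(a, f(e, pair(e, pair(a, pair(pair(e, e), pair(a, e)))))))   [R3 at 2.2.2.2.1]
2. pair(pair(a, e), pair(a, f(e, pair(e, pair(a, pair(pair(e, e), pair(a, e)))))))  →  pair(pair(a, e), pair(a, e))   [R5 at 2.2]

Reduce t₂ = pair(pair(f(a, pair(f(e, pair(e, pair(a, a))), a)), f(pair(pair(a, pair(e, e)), e), pair(a, a))), pair(e, pair(e, a))):
1. pair(pair(f(a, pair(f(e, pair(e, pair(a, a))), a)), f(pair(pair(a, pair(e, e)), e), pair(a, a))), pair(e, pair(e, a)))  →  pair(pair(pair(f(e, pair(e, pair(a, a))), a), f(pair(pair(a, pair(e, e)), e), pair(a, a))), pair(e, pair(e, a)))   [R4 at 1.1]
2. pair(pair(pair(f(e, pair(e, pair(a, a))), a), f(pair(pair(a, pair(e, e)), e), pair(a, a))), pair(e, pair(e, a)))  →  pair(pair(pair(e, a), f(pair(pair(a, pair(e, e)), e), pair(a, a))), pair(e, pair(e, a)))   [R5 at 1.1.1]
3. pair(pair(pair(e, a), f(pair(pair(a, pair(e, e)), e), pair(a, a))), pair(e, pair(e, a)))  →  pair(pair(pair(e, a), pair(e, e)), pair(e, pair(e, a)))   [R3 at 1.2]

no — NF(t₁) = pair(pair(a, e), pair(a, e)), NF(t₂) = pair(pair(pair(e, a), pair(e, e)), pair(e, pair(e, a)))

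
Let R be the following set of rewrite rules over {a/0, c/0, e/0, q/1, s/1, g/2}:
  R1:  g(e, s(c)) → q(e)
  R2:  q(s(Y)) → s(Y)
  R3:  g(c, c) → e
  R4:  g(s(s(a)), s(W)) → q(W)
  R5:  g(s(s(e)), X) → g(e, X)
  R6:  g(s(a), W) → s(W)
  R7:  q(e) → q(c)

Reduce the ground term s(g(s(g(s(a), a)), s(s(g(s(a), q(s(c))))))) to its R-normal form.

1. s(g(s(g(s(a), a)), s(s(g(s(a), q(s(c)))))))  →  s(g(s(s(a)), s(s(g(s(a), q(s(c)))))))   [R6 at 1.1.1]
2. s(g(s(s(a)), s(s(g(s(a), q(s(c)))))))  →  s(q(s(g(s(a), q(s(c))))))   [R4 at 1]
3. s(q(s(g(s(a), q(s(c))))))  →  s(s(g(s(a), q(s(c)))))   [R2 at 1]
4. s(s(g(s(a), q(s(c)))))  →  s(s(s(q(s(c)))))   [R6 at 1.1]
5. s(s(s(q(s(c)))))  →  s(s(s(s(c))))   [R2 at 1.1.1]

s(s(s(s(c))))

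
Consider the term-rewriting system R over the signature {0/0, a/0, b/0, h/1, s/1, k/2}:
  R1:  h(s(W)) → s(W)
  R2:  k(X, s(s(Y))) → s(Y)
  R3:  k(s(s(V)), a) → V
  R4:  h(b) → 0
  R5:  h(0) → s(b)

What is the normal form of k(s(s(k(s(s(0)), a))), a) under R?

0

1. k(s(s(k(s(s(0)), a))), a)  →  k(s(s(0)), a)   [R3 at ε]
2. k(s(s(0)), a)  →  0   [R3 at ε]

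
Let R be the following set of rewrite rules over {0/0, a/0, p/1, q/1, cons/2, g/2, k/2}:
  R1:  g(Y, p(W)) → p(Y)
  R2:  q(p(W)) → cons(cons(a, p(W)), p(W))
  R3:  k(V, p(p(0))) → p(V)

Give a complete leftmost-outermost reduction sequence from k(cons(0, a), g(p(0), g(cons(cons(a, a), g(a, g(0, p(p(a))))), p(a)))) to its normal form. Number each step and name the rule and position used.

p(cons(0, a))

1. k(cons(0, a), g(p(0), g(cons(cons(a, a), g(a, g(0, p(p(a))))), p(a))))  →  k(cons(0, a), g(p(0), p(cons(cons(a, a), g(a, g(0, p(p(a))))))))   [R1 at 2.2]
2. k(cons(0, a), g(p(0), p(cons(cons(a, a), g(a, g(0, p(p(a))))))))  →  k(cons(0, a), p(p(0)))   [R1 at 2]
3. k(cons(0, a), p(p(0)))  →  p(cons(0, a))   [R3 at ε]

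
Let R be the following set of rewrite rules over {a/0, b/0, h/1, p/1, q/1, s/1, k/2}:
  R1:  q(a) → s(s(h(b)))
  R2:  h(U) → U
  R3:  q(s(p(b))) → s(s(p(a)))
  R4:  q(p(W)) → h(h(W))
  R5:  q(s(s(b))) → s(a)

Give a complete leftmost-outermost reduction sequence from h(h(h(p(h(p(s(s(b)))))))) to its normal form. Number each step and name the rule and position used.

p(p(s(s(b))))

1. h(h(h(p(h(p(s(s(b))))))))  →  h(h(p(h(p(s(s(b)))))))   [R2 at ε]
2. h(h(p(h(p(s(s(b)))))))  →  h(p(h(p(s(s(b))))))   [R2 at ε]
3. h(p(h(p(s(s(b))))))  →  p(h(p(s(s(b)))))   [R2 at ε]
4. p(h(p(s(s(b)))))  →  p(p(s(s(b))))   [R2 at 1]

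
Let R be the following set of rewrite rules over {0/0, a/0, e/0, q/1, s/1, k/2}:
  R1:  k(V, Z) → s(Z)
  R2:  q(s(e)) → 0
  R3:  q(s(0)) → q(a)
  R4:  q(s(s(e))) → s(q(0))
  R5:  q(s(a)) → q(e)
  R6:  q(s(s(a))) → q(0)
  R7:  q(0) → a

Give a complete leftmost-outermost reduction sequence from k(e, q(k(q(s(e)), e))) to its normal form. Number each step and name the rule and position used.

1. k(e, q(k(q(s(e)), e)))  →  s(q(k(q(s(e)), e)))   [R1 at ε]
2. s(q(k(q(s(e)), e)))  →  s(q(s(e)))   [R1 at 1.1]
3. s(q(s(e)))  →  s(0)   [R2 at 1]

s(0)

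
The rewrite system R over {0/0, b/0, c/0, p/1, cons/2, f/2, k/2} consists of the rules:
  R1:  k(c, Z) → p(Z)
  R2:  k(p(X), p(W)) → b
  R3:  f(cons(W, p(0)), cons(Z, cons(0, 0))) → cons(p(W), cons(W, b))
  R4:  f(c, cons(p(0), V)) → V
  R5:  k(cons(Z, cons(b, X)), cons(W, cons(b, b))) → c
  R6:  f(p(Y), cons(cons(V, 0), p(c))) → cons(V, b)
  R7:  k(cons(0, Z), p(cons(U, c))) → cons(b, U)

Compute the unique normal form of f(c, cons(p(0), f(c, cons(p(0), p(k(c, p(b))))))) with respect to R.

p(p(p(b)))

1. f(c, cons(p(0), f(c, cons(p(0), p(k(c, p(b)))))))  →  f(c, cons(p(0), p(k(c, p(b)))))   [R4 at ε]
2. f(c, cons(p(0), p(k(c, p(b)))))  →  p(k(c, p(b)))   [R4 at ε]
3. p(k(c, p(b)))  →  p(p(p(b)))   [R1 at 1]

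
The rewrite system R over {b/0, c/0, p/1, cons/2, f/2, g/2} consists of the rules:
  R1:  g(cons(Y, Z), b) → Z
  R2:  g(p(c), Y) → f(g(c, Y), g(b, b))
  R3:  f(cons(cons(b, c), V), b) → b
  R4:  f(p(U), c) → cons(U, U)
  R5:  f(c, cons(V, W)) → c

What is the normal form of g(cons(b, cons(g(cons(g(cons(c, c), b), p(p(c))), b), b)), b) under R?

1. g(cons(b, cons(g(cons(g(cons(c, c), b), p(p(c))), b), b)), b)  →  cons(g(cons(g(cons(c, c), b), p(p(c))), b), b)   [R1 at ε]
2. cons(g(cons(g(cons(c, c), b), p(p(c))), b), b)  →  cons(p(p(c)), b)   [R1 at 1]

cons(p(p(c)), b)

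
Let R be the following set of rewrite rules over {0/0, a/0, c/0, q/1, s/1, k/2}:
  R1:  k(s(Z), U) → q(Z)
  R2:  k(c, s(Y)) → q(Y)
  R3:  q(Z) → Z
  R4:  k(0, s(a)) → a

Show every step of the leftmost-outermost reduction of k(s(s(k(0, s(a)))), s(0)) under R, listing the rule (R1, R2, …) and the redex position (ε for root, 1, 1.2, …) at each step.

1. k(s(s(k(0, s(a)))), s(0))  →  q(s(k(0, s(a))))   [R1 at ε]
2. q(s(k(0, s(a))))  →  s(k(0, s(a)))   [R3 at ε]
3. s(k(0, s(a)))  →  s(a)   [R4 at 1]

s(a)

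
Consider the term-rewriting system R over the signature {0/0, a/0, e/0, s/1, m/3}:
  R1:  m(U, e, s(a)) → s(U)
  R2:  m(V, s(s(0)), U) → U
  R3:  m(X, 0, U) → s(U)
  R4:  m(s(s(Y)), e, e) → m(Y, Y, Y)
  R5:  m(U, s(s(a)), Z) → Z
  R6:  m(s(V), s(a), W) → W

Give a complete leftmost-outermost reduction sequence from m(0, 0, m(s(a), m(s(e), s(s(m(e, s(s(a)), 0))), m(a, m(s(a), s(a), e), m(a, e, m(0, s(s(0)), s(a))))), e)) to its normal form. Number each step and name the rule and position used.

1. m(0, 0, m(s(a), m(s(e), s(s(m(e, s(s(a)), 0))), m(a, m(s(a), s(a), e), m(a, e, m(0, s(s(0)), s(a))))), e))  →  s(m(s(a), m(s(e), s(s(m(e, s(s(a)), 0))), m(a, m(s(a), s(a), e), m(a, e, m(0, s(s(0)), s(a))))), e))   [R3 at ε]
2. s(m(s(a), m(s(e), s(s(m(e, s(s(a)), 0))), m(a, m(s(a), s(a), e), m(a, e, m(0, s(s(0)), s(a))))), e))  →  s(m(s(a), m(s(e), s(s(0)), m(a, m(s(a), s(a), e), m(a, e, m(0, s(s(0)), s(a))))), e))   [R5 at 1.2.2.1.1]
3. s(m(s(a), m(s(e), s(s(0)), m(a, m(s(a), s(a), e), m(a, e, m(0, s(s(0)), s(a))))), e))  →  s(m(s(a), m(a, m(s(a), s(a), e), m(a, e, m(0, s(s(0)), s(a)))), e))   [R2 at 1.2]
4. s(m(s(a), m(a, m(s(a), s(a), e), m(a, e, m(0, s(s(0)), s(a)))), e))  →  s(m(s(a), m(a, e, m(a, e, m(0, s(s(0)), s(a)))), e))   [R6 at 1.2.2]
5. s(m(s(a), m(a, e, m(a, e, m(0, s(s(0)), s(a)))), e))  →  s(m(s(a), m(a, e, m(a, e, s(a))), e))   [R2 at 1.2.3.3]
6. s(m(s(a), m(a, e, m(a, e, s(a))), e))  →  s(m(s(a), m(a, e, s(a)), e))   [R1 at 1.2.3]
7. s(m(s(a), m(a, e, s(a)), e))  →  s(m(s(a), s(a), e))   [R1 at 1.2]
8. s(m(s(a), s(a), e))  →  s(e)   [R6 at 1]

s(e)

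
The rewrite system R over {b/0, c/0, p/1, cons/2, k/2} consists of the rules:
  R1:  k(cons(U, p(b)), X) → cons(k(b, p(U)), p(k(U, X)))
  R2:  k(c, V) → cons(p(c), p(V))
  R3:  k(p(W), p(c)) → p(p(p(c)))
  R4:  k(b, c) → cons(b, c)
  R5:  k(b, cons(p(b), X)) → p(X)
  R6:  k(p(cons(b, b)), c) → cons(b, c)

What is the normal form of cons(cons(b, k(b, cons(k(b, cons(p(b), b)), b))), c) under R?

1. cons(cons(b, k(b, cons(k(b, cons(p(b), b)), b))), c)  →  cons(cons(b, k(b, cons(p(b), b))), c)   [R5 at 1.2.2.1]
2. cons(cons(b, k(b, cons(p(b), b))), c)  →  cons(cons(b, p(b)), c)   [R5 at 1.2]

cons(cons(b, p(b)), c)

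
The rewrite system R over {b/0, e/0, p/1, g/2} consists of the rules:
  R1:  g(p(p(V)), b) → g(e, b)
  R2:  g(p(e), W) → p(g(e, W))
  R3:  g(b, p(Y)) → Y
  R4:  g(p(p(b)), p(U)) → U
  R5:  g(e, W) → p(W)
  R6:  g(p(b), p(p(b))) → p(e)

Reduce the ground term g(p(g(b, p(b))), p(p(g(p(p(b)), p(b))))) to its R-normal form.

p(e)

1. g(p(g(b, p(b))), p(p(g(p(p(b)), p(b)))))  →  g(p(b), p(p(g(p(p(b)), p(b)))))   [R3 at 1.1]
2. g(p(b), p(p(g(p(p(b)), p(b)))))  →  g(p(b), p(p(b)))   [R4 at 2.1.1]
3. g(p(b), p(p(b)))  →  p(e)   [R6 at ε]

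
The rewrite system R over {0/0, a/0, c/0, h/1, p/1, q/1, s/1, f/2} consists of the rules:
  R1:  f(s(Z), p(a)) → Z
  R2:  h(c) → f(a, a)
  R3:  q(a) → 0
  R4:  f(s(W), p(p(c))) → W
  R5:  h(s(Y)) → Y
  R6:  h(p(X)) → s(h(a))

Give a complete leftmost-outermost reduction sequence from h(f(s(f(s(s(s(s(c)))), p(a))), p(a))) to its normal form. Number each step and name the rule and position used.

1. h(f(s(f(s(s(s(s(c)))), p(a))), p(a)))  →  h(f(s(s(s(s(c)))), p(a)))   [R1 at 1]
2. h(f(s(s(s(s(c)))), p(a)))  →  h(s(s(s(c))))   [R1 at 1]
3. h(s(s(s(c))))  →  s(s(c))   [R5 at ε]

s(s(c))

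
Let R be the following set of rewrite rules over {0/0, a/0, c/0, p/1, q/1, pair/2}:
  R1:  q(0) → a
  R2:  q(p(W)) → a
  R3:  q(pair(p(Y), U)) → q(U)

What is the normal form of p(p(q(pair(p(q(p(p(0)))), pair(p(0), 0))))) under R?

1. p(p(q(pair(p(q(p(p(0)))), pair(p(0), 0)))))  →  p(p(q(pair(p(0), 0))))   [R3 at 1.1]
2. p(p(q(pair(p(0), 0))))  →  p(p(q(0)))   [R3 at 1.1]
3. p(p(q(0)))  →  p(p(a))   [R1 at 1.1]

p(p(a))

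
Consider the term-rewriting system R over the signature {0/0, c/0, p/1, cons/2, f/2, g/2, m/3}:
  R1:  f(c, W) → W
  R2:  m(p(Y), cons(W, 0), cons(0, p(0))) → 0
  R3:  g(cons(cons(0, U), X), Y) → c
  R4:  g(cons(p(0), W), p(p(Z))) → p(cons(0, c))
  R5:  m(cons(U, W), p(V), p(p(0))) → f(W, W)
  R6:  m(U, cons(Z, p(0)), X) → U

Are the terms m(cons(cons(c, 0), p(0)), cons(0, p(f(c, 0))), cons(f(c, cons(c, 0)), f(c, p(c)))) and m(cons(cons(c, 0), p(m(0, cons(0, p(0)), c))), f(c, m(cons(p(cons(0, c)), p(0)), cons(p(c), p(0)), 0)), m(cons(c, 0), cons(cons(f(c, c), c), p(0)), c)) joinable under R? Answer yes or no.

yes — NF(t₁) = cons(cons(c, 0), p(0)), NF(t₂) = cons(cons(c, 0), p(0))

Reduce t₁ = m(cons(cons(c, 0), p(0)), cons(0, p(f(c, 0))), cons(f(c, cons(c, 0)), f(c, p(c)))):
1. m(cons(cons(c, 0), p(0)), cons(0, p(f(c, 0))), cons(f(c, cons(c, 0)), f(c, p(c))))  →  m(cons(cons(c, 0), p(0)), cons(0, p(0)), cons(f(c, cons(c, 0)), f(c, p(c))))   [R1 at 2.2.1]
2. m(cons(cons(c, 0), p(0)), cons(0, p(0)), cons(f(c, cons(c, 0)), f(c, p(c))))  →  cons(cons(c, 0), p(0))   [R6 at ε]

Reduce t₂ = m(cons(cons(c, 0), p(m(0, cons(0, p(0)), c))), f(c, m(cons(p(cons(0, c)), p(0)), cons(p(c), p(0)), 0)), m(cons(c, 0), cons(cons(f(c, c), c), p(0)), c)):
1. m(cons(cons(c, 0), p(m(0, cons(0, p(0)), c))), f(c, m(cons(p(cons(0, c)), p(0)), cons(p(c), p(0)), 0)), m(cons(c, 0), cons(cons(f(c, c), c), p(0)), c))  →  m(cons(cons(c, 0), p(0)), f(c, m(cons(p(cons(0, c)), p(0)), cons(p(c), p(0)), 0)), m(cons(c, 0), cons(cons(f(c, c), c), p(0)), c))   [R6 at 1.2.1]
2. m(cons(cons(c, 0), p(0)), f(c, m(cons(p(cons(0, c)), p(0)), cons(p(c), p(0)), 0)), m(cons(c, 0), cons(cons(f(c, c), c), p(0)), c))  →  m(cons(cons(c, 0), p(0)), m(cons(p(cons(0, c)), p(0)), cons(p(c), p(0)), 0), m(cons(c, 0), cons(cons(f(c, c), c), p(0)), c))   [R1 at 2]
3. m(cons(cons(c, 0), p(0)), m(cons(p(cons(0, c)), p(0)), cons(p(c), p(0)), 0), m(cons(c, 0), cons(cons(f(c, c), c), p(0)), c))  →  m(cons(cons(c, 0), p(0)), cons(p(cons(0, c)), p(0)), m(cons(c, 0), cons(cons(f(c, c), c), p(0)), c))   [R6 at 2]
4. m(cons(cons(c, 0), p(0)), cons(p(cons(0, c)), p(0)), m(cons(c, 0), cons(cons(f(c, c), c), p(0)), c))  →  cons(cons(c, 0), p(0))   [R6 at ε]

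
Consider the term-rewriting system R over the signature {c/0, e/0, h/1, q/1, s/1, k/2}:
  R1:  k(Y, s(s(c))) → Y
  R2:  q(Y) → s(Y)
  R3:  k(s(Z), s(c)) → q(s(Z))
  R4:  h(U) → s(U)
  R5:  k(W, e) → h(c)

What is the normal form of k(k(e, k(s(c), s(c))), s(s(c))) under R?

e

1. k(k(e, k(s(c), s(c))), s(s(c)))  →  k(e, k(s(c), s(c)))   [R1 at ε]
2. k(e, k(s(c), s(c)))  →  k(e, q(s(c)))   [R3 at 2]
3. k(e, q(s(c)))  →  k(e, s(s(c)))   [R2 at 2]
4. k(e, s(s(c)))  →  e   [R1 at ε]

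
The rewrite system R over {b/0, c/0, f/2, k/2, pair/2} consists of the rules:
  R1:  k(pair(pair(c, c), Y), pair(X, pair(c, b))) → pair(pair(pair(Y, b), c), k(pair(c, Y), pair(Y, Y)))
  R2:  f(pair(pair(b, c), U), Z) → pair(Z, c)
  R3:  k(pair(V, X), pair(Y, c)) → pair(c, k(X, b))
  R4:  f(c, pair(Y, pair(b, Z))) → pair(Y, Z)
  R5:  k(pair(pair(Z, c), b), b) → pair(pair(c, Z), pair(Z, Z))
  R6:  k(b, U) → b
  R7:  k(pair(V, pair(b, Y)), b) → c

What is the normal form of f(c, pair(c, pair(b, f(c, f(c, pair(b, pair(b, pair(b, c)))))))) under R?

1. f(c, pair(c, pair(b, f(c, f(c, pair(b, pair(b, pair(b, c))))))))  →  pair(c, f(c, f(c, pair(b, pair(b, pair(b, c))))))   [R4 at ε]
2. pair(c, f(c, f(c, pair(b, pair(b, pair(b, c))))))  →  pair(c, f(c, pair(b, pair(b, c))))   [R4 at 2.2]
3. pair(c, f(c, pair(b, pair(b, c))))  →  pair(c, pair(b, c))   [R4 at 2]

pair(c, pair(b, c))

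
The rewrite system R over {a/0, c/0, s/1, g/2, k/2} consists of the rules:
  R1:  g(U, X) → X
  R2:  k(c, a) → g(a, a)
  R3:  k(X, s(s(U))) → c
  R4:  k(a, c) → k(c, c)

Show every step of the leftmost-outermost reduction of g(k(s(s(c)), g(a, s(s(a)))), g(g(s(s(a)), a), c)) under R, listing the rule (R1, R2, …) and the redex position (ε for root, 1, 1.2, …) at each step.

c

1. g(k(s(s(c)), g(a, s(s(a)))), g(g(s(s(a)), a), c))  →  g(g(s(s(a)), a), c)   [R1 at ε]
2. g(g(s(s(a)), a), c)  →  c   [R1 at ε]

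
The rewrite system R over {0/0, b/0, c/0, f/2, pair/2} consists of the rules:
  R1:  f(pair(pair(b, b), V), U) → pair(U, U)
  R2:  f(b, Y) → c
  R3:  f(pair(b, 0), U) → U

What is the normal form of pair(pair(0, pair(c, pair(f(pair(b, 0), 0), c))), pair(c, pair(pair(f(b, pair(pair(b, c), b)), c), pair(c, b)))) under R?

1. pair(pair(0, pair(c, pair(f(pair(b, 0), 0), c))), pair(c, pair(pair(f(b, pair(pair(b, c), b)), c), pair(c, b))))  →  pair(pair(0, pair(c, pair(0, c))), pair(c, pair(pair(f(b, pair(pair(b, c), b)), c), pair(c, b))))   [R3 at 1.2.2.1]
2. pair(pair(0, pair(c, pair(0, c))), pair(c, pair(pair(f(b, pair(pair(b, c), b)), c), pair(c, b))))  →  pair(pair(0, pair(c, pair(0, c))), pair(c, pair(pair(c, c), pair(c, b))))   [R2 at 2.2.1.1]

pair(pair(0, pair(c, pair(0, c))), pair(c, pair(pair(c, c), pair(c, b))))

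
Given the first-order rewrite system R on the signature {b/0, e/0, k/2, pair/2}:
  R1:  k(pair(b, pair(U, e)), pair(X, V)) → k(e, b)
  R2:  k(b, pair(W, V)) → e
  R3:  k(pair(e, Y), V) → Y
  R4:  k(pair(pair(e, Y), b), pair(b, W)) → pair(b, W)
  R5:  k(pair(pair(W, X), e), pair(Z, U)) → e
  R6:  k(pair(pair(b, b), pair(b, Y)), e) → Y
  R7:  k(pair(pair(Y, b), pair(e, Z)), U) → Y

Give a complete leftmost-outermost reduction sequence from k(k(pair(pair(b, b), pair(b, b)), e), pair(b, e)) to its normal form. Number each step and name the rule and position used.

e

1. k(k(pair(pair(b, b), pair(b, b)), e), pair(b, e))  →  k(b, pair(b, e))   [R6 at 1]
2. k(b, pair(b, e))  →  e   [R2 at ε]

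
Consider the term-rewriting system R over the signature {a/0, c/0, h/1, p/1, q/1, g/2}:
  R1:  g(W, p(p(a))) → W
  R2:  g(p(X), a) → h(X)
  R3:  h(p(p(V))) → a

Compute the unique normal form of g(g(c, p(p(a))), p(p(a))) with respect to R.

c

1. g(g(c, p(p(a))), p(p(a)))  →  g(c, p(p(a)))   [R1 at ε]
2. g(c, p(p(a)))  →  c   [R1 at ε]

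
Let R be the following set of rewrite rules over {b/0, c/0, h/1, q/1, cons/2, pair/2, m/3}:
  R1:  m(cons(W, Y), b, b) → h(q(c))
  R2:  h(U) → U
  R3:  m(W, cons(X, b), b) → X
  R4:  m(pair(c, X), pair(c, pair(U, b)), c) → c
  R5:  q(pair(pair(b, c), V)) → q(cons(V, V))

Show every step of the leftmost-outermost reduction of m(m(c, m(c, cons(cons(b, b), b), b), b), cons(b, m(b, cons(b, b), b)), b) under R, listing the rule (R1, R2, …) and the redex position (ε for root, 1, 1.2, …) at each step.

b

1. m(m(c, m(c, cons(cons(b, b), b), b), b), cons(b, m(b, cons(b, b), b)), b)  →  m(m(c, cons(b, b), b), cons(b, m(b, cons(b, b), b)), b)   [R3 at 1.2]
2. m(m(c, cons(b, b), b), cons(b, m(b, cons(b, b), b)), b)  →  m(b, cons(b, m(b, cons(b, b), b)), b)   [R3 at 1]
3. m(b, cons(b, m(b, cons(b, b), b)), b)  →  m(b, cons(b, b), b)   [R3 at 2.2]
4. m(b, cons(b, b), b)  →  b   [R3 at ε]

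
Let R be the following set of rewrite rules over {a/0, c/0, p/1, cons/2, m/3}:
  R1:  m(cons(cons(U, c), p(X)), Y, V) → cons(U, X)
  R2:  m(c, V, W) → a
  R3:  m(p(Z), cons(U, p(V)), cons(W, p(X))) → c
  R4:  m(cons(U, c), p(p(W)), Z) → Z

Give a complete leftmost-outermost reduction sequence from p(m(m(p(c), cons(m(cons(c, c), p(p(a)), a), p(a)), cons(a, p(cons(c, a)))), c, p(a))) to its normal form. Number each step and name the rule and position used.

p(a)

1. p(m(m(p(c), cons(m(cons(c, c), p(p(a)), a), p(a)), cons(a, p(cons(c, a)))), c, p(a)))  →  p(m(c, c, p(a)))   [R3 at 1.1]
2. p(m(c, c, p(a)))  →  p(a)   [R2 at 1]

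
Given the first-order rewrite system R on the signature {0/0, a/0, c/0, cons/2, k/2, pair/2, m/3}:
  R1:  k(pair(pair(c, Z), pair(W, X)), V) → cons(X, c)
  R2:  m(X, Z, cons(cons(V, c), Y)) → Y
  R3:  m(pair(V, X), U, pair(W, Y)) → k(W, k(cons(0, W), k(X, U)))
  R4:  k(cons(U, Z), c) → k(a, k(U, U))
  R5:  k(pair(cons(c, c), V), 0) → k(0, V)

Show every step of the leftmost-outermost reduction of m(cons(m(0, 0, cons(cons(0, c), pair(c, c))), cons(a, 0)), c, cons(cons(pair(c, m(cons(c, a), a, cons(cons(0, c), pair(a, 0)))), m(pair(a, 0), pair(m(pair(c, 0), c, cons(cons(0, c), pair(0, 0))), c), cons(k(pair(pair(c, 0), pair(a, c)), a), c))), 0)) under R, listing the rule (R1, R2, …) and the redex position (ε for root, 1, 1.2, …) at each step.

0

1. m(cons(m(0, 0, cons(cons(0, c), pair(c, c))), cons(a, 0)), c, cons(cons(pair(c, m(cons(c, a), a, cons(cons(0, c), pair(a, 0)))), m(pair(a, 0), pair(m(pair(c, 0), c, cons(cons(0, c), pair(0, 0))), c), cons(k(pair(pair(c, 0), pair(a, c)), a), c))), 0))  →  m(cons(pair(c, c), cons(a, 0)), c, cons(cons(pair(c, m(cons(c, a), a, cons(cons(0, c), pair(a, 0)))), m(pair(a, 0), pair(m(pair(c, 0), c, cons(cons(0, c), pair(0, 0))), c), cons(k(pair(pair(c, 0), pair(a, c)), a), c))), 0))   [R2 at 1.1]
2. m(cons(pair(c, c), cons(a, 0)), c, cons(cons(pair(c, m(cons(c, a), a, cons(cons(0, c), pair(a, 0)))), m(pair(a, 0), pair(m(pair(c, 0), c, cons(cons(0, c), pair(0, 0))), c), cons(k(pair(pair(c, 0), pair(a, c)), a), c))), 0))  →  m(cons(pair(c, c), cons(a, 0)), c, cons(cons(pair(c, pair(a, 0)), m(pair(a, 0), pair(m(pair(c, 0), c, cons(cons(0, c), pair(0, 0))), c), cons(k(pair(pair(c, 0), pair(a, c)), a), c))), 0))   [R2 at 3.1.1.2]
3. m(cons(pair(c, c), cons(a, 0)), c, cons(cons(pair(c, pair(a, 0)), m(pair(a, 0), pair(m(pair(c, 0), c, cons(cons(0, c), pair(0, 0))), c), cons(k(pair(pair(c, 0), pair(a, c)), a), c))), 0))  →  m(cons(pair(c, c), cons(a, 0)), c, cons(cons(pair(c, pair(a, 0)), m(pair(a, 0), pair(pair(0, 0), c), cons(k(pair(pair(c, 0), pair(a, c)), a), c))), 0))   [R2 at 3.1.2.2.1]
4. m(cons(pair(c, c), cons(a, 0)), c, cons(cons(pair(c, pair(a, 0)), m(pair(a, 0), pair(pair(0, 0), c), cons(k(pair(pair(c, 0), pair(a, c)), a), c))), 0))  →  m(cons(pair(c, c), cons(a, 0)), c, cons(cons(pair(c, pair(a, 0)), m(pair(a, 0), pair(pair(0, 0), c), cons(cons(c, c), c))), 0))   [R1 at 3.1.2.3.1]
5. m(cons(pair(c, c), cons(a, 0)), c, cons(cons(pair(c, pair(a, 0)), m(pair(a, 0), pair(pair(0, 0), c), cons(cons(c, c), c))), 0))  →  m(cons(pair(c, c), cons(a, 0)), c, cons(cons(pair(c, pair(a, 0)), c), 0))   [R2 at 3.1.2]
6. m(cons(pair(c, c), cons(a, 0)), c, cons(cons(pair(c, pair(a, 0)), c), 0))  →  0   [R2 at ε]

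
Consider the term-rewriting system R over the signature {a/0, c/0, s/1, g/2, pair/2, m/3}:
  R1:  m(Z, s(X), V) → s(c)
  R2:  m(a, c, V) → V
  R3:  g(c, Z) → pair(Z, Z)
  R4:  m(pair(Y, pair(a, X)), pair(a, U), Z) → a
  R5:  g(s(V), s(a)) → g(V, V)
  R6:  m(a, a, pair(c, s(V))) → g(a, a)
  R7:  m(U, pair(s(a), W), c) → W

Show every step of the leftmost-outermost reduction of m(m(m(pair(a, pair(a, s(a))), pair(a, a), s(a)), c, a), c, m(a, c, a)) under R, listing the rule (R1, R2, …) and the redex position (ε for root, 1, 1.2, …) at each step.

1. m(m(m(pair(a, pair(a, s(a))), pair(a, a), s(a)), c, a), c, m(a, c, a))  →  m(m(a, c, a), c, m(a, c, a))   [R4 at 1.1]
2. m(m(a, c, a), c, m(a, c, a))  →  m(a, c, m(a, c, a))   [R2 at 1]
3. m(a, c, m(a, c, a))  →  m(a, c, a)   [R2 at ε]
4. m(a, c, a)  →  a   [R2 at ε]

a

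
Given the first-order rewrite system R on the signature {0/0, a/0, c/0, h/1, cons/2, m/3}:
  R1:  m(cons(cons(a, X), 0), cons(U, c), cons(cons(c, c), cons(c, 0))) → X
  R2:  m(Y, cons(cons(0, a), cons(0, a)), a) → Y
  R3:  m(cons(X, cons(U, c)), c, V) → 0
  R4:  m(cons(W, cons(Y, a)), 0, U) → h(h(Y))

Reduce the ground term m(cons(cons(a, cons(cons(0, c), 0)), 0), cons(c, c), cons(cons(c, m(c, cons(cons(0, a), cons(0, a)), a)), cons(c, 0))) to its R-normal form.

1. m(cons(cons(a, cons(cons(0, c), 0)), 0), cons(c, c), cons(cons(c, m(c, cons(cons(0, a), cons(0, a)), a)), cons(c, 0)))  →  m(cons(cons(a, cons(cons(0, c), 0)), 0), cons(c, c), cons(cons(c, c), cons(c, 0)))   [R2 at 3.1.2]
2. m(cons(cons(a, cons(cons(0, c), 0)), 0), cons(c, c), cons(cons(c, c), cons(c, 0)))  →  cons(cons(0, c), 0)   [R1 at ε]

cons(cons(0, c), 0)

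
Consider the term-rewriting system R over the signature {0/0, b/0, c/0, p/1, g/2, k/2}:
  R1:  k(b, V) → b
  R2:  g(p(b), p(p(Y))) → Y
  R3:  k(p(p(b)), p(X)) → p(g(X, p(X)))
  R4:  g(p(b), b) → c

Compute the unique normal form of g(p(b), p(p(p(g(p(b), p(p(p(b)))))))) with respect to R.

p(p(b))

1. g(p(b), p(p(p(g(p(b), p(p(p(b))))))))  →  p(g(p(b), p(p(p(b)))))   [R2 at ε]
2. p(g(p(b), p(p(p(b)))))  →  p(p(b))   [R2 at 1]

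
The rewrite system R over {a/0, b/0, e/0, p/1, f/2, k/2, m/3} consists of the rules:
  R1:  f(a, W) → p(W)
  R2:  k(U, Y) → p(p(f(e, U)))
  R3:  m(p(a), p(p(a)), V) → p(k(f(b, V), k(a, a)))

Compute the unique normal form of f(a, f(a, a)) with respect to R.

p(p(a))

1. f(a, f(a, a))  →  p(f(a, a))   [R1 at ε]
2. p(f(a, a))  →  p(p(a))   [R1 at 1]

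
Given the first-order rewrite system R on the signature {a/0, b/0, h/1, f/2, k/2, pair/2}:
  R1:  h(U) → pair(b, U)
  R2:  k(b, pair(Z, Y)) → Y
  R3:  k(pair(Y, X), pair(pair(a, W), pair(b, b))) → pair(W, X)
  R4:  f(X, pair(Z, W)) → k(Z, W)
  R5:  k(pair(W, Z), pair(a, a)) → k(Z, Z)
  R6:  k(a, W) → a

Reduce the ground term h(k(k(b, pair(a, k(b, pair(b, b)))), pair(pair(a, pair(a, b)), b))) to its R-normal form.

pair(b, b)

1. h(k(k(b, pair(a, k(b, pair(b, b)))), pair(pair(a, pair(a, b)), b)))  →  pair(b, k(k(b, pair(a, k(b, pair(b, b)))), pair(pair(a, pair(a, b)), b)))   [R1 at ε]
2. pair(b, k(k(b, pair(a, k(b, pair(b, b)))), pair(pair(a, pair(a, b)), b)))  →  pair(b, k(k(b, pair(b, b)), pair(pair(a, pair(a, b)), b)))   [R2 at 2.1]
3. pair(b, k(k(b, pair(b, b)), pair(pair(a, pair(a, b)), b)))  →  pair(b, k(b, pair(pair(a, pair(a, b)), b)))   [R2 at 2.1]
4. pair(b, k(b, pair(pair(a, pair(a, b)), b)))  →  pair(b, b)   [R2 at 2]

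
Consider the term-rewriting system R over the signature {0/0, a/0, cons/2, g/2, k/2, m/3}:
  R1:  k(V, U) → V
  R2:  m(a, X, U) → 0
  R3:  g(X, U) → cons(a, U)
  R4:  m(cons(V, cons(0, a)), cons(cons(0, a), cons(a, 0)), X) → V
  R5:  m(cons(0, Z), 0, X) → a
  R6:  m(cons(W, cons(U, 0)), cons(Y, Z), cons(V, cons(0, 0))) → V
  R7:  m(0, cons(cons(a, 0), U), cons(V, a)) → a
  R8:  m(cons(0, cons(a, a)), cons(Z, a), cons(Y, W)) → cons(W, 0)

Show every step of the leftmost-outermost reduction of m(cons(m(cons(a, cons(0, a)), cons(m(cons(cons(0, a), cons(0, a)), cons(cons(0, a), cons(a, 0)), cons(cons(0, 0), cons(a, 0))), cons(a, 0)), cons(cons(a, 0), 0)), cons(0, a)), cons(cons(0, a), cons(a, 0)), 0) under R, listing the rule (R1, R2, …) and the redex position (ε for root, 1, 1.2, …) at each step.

1. m(cons(m(cons(a, cons(0, a)), cons(m(cons(cons(0, a), cons(0, a)), cons(cons(0, a), cons(a, 0)), cons(cons(0, 0), cons(a, 0))), cons(a, 0)), cons(cons(a, 0), 0)), cons(0, a)), cons(cons(0, a), cons(a, 0)), 0)  →  m(cons(a, cons(0, a)), cons(m(cons(cons(0, a), cons(0, a)), cons(cons(0, a), cons(a, 0)), cons(cons(0, 0), cons(a, 0))), cons(a, 0)), cons(cons(a, 0), 0))   [R4 at ε]
2. m(cons(a, cons(0, a)), cons(m(cons(cons(0, a), cons(0, a)), cons(cons(0, a), cons(a, 0)), cons(cons(0, 0), cons(a, 0))), cons(a, 0)), cons(cons(a, 0), 0))  →  m(cons(a, cons(0, a)), cons(cons(0, a), cons(a, 0)), cons(cons(a, 0), 0))   [R4 at 2.1]
3. m(cons(a, cons(0, a)), cons(cons(0, a), cons(a, 0)), cons(cons(a, 0), 0))  →  a   [R4 at ε]

a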